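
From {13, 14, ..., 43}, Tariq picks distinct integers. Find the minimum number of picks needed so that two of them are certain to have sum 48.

Group the elements by complementary pair {x, 48−x}: {13,35}, {14,34}, {15,33}, …, giving 11 two-element pairs, the single value 24 (it cannot pair with itself since the integers are distinct), and 8 integers whose partner 48−x falls outside [13,43].
Pigeonhole: treating each of those 20 groups as a pigeonhole, one can pick one integer per group — 20 integers — with no two summing to 48.
The 21st integer lands in an occupied pair, forcing a sum of 48.

21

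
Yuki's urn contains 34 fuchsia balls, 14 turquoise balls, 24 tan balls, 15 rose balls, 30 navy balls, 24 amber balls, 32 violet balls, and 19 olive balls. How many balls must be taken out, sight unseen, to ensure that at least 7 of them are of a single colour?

By pigeonhole, put each drawn ball into a box by colour. The largest draw with every box below 7 takes min(count, 6) from each colour.
Σ min(cᵢ, 6) = 6 + 6 + 6 + 6 + 6 + 6 + 6 + 6 = 48.
Draw number 48 + 1 = 49 must push one box to 7.

49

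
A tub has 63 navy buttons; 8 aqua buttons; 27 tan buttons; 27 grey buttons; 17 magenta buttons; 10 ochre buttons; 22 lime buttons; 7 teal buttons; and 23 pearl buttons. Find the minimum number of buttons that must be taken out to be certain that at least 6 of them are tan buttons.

In the worst case for collecting tan buttons, every non-tan button comes out first.
There are 63 + 8 + 27 + 17 + 10 + 22 + 7 + 23 = 177 non-tan buttons altogether.
After those, each further button must be tan, so 177 + 6 = 183 draws guarantee 6 tan buttons.

183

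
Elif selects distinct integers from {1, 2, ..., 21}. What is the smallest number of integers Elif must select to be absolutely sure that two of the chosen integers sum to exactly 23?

Two chosen integers sum to 23 exactly when both halves of some pair {x, 23−x} with 2 ≤ x ≤ 23−x ≤ 21 are chosen — 10 such pairs.
The remaining 1 element (those with no distinct partner in range) can never complete a 23-sum, so the worst case takes all of them and one from each pair: 1 + 10 = 11.
The 12th integer has to be the second member of some pair, so 11 + 1 = 12.

12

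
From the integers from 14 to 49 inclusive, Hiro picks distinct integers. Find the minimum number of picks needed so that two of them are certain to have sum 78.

27

A set avoiding the sum 78 can contain at most one of each pair {x, 78−x}, plus the 16 elements whose complement lies outside the range or equal to its own complement.
The integers 14, …, 39 (26 of them) are such a set: any two sum to at least 14+15 = 29 and at most 38+39 = 77 < 78.
By pigeonhole, any 27th integer completes one of the 10 pairs, so 27 choices force a sum of 78.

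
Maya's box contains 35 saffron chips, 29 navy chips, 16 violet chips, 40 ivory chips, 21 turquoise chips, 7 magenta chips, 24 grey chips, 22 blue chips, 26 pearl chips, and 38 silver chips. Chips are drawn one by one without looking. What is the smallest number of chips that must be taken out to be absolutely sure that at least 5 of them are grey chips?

In the worst case for collecting grey chips, every non-grey chip comes out first.
There are 35 + 29 + 16 + 40 + 21 + 7 + 22 + 26 + 38 = 234 non-grey chips altogether.
After those, each further chip must be grey, so 234 + 5 = 239 draws guarantee 5 grey chips.

239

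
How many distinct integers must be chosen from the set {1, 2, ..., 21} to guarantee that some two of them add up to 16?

Two chosen integers sum to 16 exactly when both halves of some pair {x, 16−x} with 1 ≤ x ≤ 16−x ≤ 15 are chosen — 7 such pairs.
The remaining 7 elements (those with no distinct partner in range) can never complete a 16-sum, so the worst case takes all of them and one from each pair: 7 + 7 = 14.
By the pigeonhole principle, the 15th integer has to be the second member of some pair, so 14 + 1 = 15.

15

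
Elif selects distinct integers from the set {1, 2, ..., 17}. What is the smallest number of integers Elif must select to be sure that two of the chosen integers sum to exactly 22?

12

Two chosen integers sum to 22 exactly when both halves of some pair {x, 22−x} with 5 ≤ x ≤ 22−x ≤ 17 are chosen — 6 such pairs.
The remaining 5 elements (those with no distinct partner in range) can never complete a 22-sum, so the worst case takes all of them and one from each pair: 5 + 6 = 11.
Pigeonhole: the 12th integer has to be the second member of some pair, so 11 + 1 = 12.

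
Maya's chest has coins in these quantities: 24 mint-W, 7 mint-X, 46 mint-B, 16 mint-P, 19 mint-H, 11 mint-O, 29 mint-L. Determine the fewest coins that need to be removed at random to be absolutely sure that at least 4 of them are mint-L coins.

127

In the worst case for collecting mint-L coins, every non-mint-L coin comes out first.
There are 24 + 7 + 46 + 16 + 19 + 11 = 123 non-mint-L coins altogether.
After those, each further coin must be mint-L, so 123 + 4 = 127 draws guarantee 4 mint-L coins.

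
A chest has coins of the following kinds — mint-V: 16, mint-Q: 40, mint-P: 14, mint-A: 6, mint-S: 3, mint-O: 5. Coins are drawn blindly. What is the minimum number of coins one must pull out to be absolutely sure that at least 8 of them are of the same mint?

36

Pigeonhole: put each drawn coin into a box by mint. The largest draw with every box below 8 takes min(count, 7) from each mint; mints with fewer than 7 contribute all they have.
Σ min(cᵢ, 7) = 7 + 7 + 7 + 6 + 3 + 5 = 35.
Draw number 35 + 1 = 36 must push one box to 8.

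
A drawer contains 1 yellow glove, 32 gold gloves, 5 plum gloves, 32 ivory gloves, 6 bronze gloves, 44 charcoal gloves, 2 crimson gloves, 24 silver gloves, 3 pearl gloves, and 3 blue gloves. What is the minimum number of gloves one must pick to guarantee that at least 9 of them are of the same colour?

The 10 colours are the holes; the gloves drawn are the pigeons.
To avoid 9 of any one colour, the worst case takes at most 8 of each colour, or every glove of a colour that has fewer than 8.
That gives 1 + 8 + 5 + 8 + 6 + 8 + 2 + 8 + 3 + 3 = 52 gloves with no colour reaching 9.
The next glove forces some colour to 9, so 52 + 1 = 53.

53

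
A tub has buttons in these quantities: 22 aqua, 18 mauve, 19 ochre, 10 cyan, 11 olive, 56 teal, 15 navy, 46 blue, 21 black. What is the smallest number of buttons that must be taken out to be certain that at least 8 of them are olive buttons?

In the worst case for collecting olive buttons, every non-olive button comes out first.
There are 22 + 18 + 19 + 10 + 56 + 15 + 46 + 21 = 207 non-olive buttons altogether.
After those, each further button must be olive, so 207 + 8 = 215 draws guarantee 8 olive buttons.

215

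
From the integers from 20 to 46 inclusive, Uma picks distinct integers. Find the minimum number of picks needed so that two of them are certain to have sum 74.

Two chosen integers sum to 74 exactly when both halves of some pair {x, 74−x} with 28 ≤ x ≤ 74−x ≤ 46 are chosen — 9 such pairs.
The remaining 9 elements (those with no distinct partner in range) can never complete a 74-sum, so the worst case takes all of them and one from each pair: 9 + 9 = 18.
The 19th integer has to be the second member of some pair, so 18 + 1 = 19.

19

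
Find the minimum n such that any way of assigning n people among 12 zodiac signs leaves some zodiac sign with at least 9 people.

With 96 people one could put exactly 8 in each of the 12 zodiac signs, and no zodiac sign would reach 9.
By pigeonhole, one more person must land in a zodiac sign that already has 8, giving it 9.
So 12 × 8 + 1 = 97 people are required.

97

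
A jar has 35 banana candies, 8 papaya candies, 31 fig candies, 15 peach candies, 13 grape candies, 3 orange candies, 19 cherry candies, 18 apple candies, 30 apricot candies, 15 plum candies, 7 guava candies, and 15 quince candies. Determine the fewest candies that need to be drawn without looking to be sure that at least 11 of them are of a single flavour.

109

Pigeonhole: the 12 flavours are the holes; the candies drawn are the pigeons.
To avoid 11 of any one flavour, the worst case takes at most 10 of each flavour, or every candy of a flavour that has fewer than 10.
That gives 10 + 8 + 10 + 10 + 10 + 3 + 10 + 10 + 10 + 10 + 7 + 10 = 108 candies with no flavour reaching 11.
The next candy forces some flavour to 11, so 108 + 1 = 109.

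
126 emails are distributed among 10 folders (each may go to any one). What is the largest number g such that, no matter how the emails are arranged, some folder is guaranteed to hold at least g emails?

The 10 folders are the holes and the 126 emails are the pigeons.
If every folder held at most 12 emails, the total would be at most 10 × 12 = 120, which is less than 126.
So some folder holds at least ⌈126/10⌉ = 13 emails.

13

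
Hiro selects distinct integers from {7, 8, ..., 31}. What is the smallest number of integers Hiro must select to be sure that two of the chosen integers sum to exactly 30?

Group the elements by complementary pair {x, 30−x}: {7,23}, {8,22}, {9,21}, …, giving 8 two-element pairs, the single value 15 (it cannot pair with itself since the integers are distinct), and 8 integers whose partner 30−x falls outside [7,31].
By the pigeonhole principle, treating each of those 17 groups as a pigeonhole, one can pick one integer per group — 17 integers — with no two summing to 30.
The 18th integer lands in an occupied pair, forcing a sum of 30.

18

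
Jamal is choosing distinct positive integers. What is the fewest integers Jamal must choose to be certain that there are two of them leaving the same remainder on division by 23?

The 23 residue classes mod 23 are the pigeonholes.
With 23 integers one could put 1 in each residue class and have no class reach 2.
The 24th integer pushes some class to 2, so 23·1 + 1 = 24.

24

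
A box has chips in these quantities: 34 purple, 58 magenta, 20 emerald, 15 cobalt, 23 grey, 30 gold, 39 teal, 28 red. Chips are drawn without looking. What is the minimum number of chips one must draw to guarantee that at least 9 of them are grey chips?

233

In the worst case for collecting grey chips, every non-grey chip comes out first.
There are 34 + 58 + 20 + 15 + 30 + 39 + 28 = 224 non-grey chips altogether.
After those, each further chip must be grey, so 224 + 9 = 233 draws guarantee 9 grey chips.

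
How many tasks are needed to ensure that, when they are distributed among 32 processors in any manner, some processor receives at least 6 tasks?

With 160 tasks one could put exactly 5 in each of the 32 processors, and no processor would reach 6.
By the pigeonhole principle, one more task must land in a processor that already has 5, giving it 6.
So 32 × 5 + 1 = 161 tasks are required.

161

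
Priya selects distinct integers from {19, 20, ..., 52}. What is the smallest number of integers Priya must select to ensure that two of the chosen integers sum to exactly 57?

25

Group the elements by complementary pair {x, 57−x}: {19,38}, {20,37}, {21,36}, …, giving 10 two-element pairs and 14 integers whose partner 57−x falls outside [19,52].
By the pigeonhole principle, treating each of those 24 groups as a pigeonhole, one can pick one integer per group — 24 integers — with no two summing to 57.
The 25th integer lands in an occupied pair, forcing a sum of 57.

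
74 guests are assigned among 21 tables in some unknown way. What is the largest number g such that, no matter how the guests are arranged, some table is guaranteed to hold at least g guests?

4

By the pigeonhole principle, the 21 tables are the holes and the 74 guests are the pigeons.
If every table held at most 3 guests, the total would be at most 21 × 3 = 63, which is less than 74.
So some table holds at least ⌈74/21⌉ = 4 guests.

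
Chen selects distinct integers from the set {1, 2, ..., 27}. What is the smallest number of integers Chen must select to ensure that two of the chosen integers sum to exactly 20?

19

Two chosen integers sum to 20 exactly when both halves of some pair {x, 20−x} with 1 ≤ x ≤ 20−x ≤ 19 are chosen — 9 such pairs.
The remaining 9 elements (those with no distinct partner in range) can never complete a 20-sum, so the worst case takes all of them and one from each pair: 9 + 9 = 18.
The 19th integer has to be the second member of some pair, so 18 + 1 = 19.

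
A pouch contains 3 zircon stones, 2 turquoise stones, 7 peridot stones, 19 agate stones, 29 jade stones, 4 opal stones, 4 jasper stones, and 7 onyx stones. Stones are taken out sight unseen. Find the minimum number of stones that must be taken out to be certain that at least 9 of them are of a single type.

44

By the pigeonhole principle, put each drawn stone into a box by type. The largest draw with every box below 9 takes min(count, 8) from each type; types with fewer than 8 contribute all they have.
Σ min(cᵢ, 8) = 3 + 2 + 7 + 8 + 8 + 4 + 4 + 7 = 43.
Draw number 43 + 1 = 44 must push one box to 9.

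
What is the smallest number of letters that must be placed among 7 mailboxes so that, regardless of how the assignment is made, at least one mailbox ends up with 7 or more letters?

With 42 letters one could put exactly 6 in each of the 7 mailboxes, and no mailbox would reach 7.
One more letter must land in a mailbox that already has 6, giving it 7.
So 7 × 6 + 1 = 43 letters are required.

43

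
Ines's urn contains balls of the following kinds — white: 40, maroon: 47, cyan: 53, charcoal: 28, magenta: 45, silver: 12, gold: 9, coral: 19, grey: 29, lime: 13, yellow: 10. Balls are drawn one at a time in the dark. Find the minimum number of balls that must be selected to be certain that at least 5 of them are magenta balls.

265

In the worst case for collecting magenta balls, every non-magenta ball comes out first.
There are 40 + 47 + 53 + 28 + 12 + 9 + 19 + 29 + 13 + 10 = 260 non-magenta balls altogether.
After those, each further ball must be magenta, so 260 + 5 = 265 draws guarantee 5 magenta balls.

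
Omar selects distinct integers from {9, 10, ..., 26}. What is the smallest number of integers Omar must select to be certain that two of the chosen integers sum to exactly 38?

12

Two chosen integers sum to 38 exactly when both halves of some pair {x, 38−x} with 12 ≤ x ≤ 38−x ≤ 26 are chosen — 7 such pairs.
The remaining 4 elements (those with no distinct partner in range) can never complete a 38-sum, so the worst case takes all of them and one from each pair: 4 + 7 = 11.
The 12th integer has to be the second member of some pair, so 11 + 1 = 12.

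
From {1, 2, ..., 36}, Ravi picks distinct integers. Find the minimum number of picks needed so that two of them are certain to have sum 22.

A set avoiding the sum 22 can contain at most one of each pair {x, 22−x}, plus the 16 elements whose complement lies outside the range or equal to its own complement.
The integers 11, …, 36 (26 of them) are such a set: any two sum to at least 11+12 = 23 > 22.
Any 27th integer completes one of the 10 pairs, so 27 choices force a sum of 22.

27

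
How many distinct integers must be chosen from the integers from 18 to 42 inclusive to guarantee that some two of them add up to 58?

A set avoiding the sum 58 can contain at most one of each pair {x, 58−x}, plus the 3 elements whose complement lies outside the range or equal to its own complement.
The integers 29, …, 42 (14 of them) are such a set: any two sum to at least 29+30 = 59 > 58.
Any 15th integer completes one of the 11 pairs, so 15 choices force a sum of 58.

15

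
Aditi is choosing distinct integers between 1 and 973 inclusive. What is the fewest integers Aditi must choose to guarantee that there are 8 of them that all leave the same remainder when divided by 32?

225

By pigeonhole, the 32 residue classes mod 32 are the pigeonholes.
With 224 integers one could put 7 in each residue class and have no class reach 8.
The 225th integer pushes some class to 8, so 32·7 + 1 = 225.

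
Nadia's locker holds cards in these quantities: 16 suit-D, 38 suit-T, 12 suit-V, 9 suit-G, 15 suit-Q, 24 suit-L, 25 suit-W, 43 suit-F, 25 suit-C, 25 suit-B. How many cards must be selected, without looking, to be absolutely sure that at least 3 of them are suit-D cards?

219

In the worst case for collecting suit-D cards, every non-suit-D card comes out first.
There are 38 + 12 + 9 + 15 + 24 + 25 + 43 + 25 + 25 = 216 non-suit-D cards altogether.
After those, each further card must be suit-D, so 216 + 3 = 219 draws guarantee 3 suit-D cards.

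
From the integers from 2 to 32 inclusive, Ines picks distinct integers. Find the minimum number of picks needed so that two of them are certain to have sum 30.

Two chosen integers sum to 30 exactly when both halves of some pair {x, 30−x} with 2 ≤ x ≤ 30−x ≤ 28 are chosen — 13 such pairs.
The remaining 5 elements (those with no distinct partner in range) can never complete a 30-sum, so the worst case takes all of them and one from each pair: 5 + 13 = 18.
By pigeonhole, the 19th integer has to be the second member of some pair, so 18 + 1 = 19.

19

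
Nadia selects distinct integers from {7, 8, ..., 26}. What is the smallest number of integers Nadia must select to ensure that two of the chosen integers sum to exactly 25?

15

Two chosen integers sum to 25 exactly when both halves of some pair {x, 25−x} with 7 ≤ x ≤ 25−x ≤ 18 are chosen — 6 such pairs.
The remaining 8 elements (those with no distinct partner in range) can never complete a 25-sum, so the worst case takes all of them and one from each pair: 8 + 6 = 14.
The 15th integer has to be the second member of some pair, so 14 + 1 = 15.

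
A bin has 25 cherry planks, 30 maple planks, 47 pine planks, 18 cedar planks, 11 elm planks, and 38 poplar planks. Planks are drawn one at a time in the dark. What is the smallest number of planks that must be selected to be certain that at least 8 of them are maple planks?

147

In the worst case for collecting maple planks, every non-maple plank comes out first.
There are 25 + 47 + 18 + 11 + 38 = 139 non-maple planks altogether.
After those, each further plank must be maple, so 139 + 8 = 147 draws guarantee 8 maple planks.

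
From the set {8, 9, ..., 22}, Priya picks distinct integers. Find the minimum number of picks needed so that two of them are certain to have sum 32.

Group the elements by complementary pair {x, 32−x}: {10,22}, {11,21}, {12,20}, …, giving 6 two-element pairs; the single value 16 (it cannot pair with itself since the integers are distinct); and 2 integers whose partner 32−x falls outside [8,22].
By the pigeonhole principle, treating each of those 9 groups as a pigeonhole, one can pick one integer per group — 9 integers — with no two summing to 32.
The 10th integer lands in an occupied pair, forcing a sum of 32.

10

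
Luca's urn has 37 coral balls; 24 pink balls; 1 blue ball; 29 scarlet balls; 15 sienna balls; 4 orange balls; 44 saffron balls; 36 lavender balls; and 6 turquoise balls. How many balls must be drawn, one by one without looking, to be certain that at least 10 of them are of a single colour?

66

An adversary could hand out at most 9 balls per colour (blue, orange, turquoise run out sooner): 9 + 9 + 1 + 9 + 9 + 4 + 9 + 9 + 6 = 65 balls and still no colour has 10.
By the pigeonhole principle, one more ball lands in a colour already at 9, so 66 draws are enough and 65 are not.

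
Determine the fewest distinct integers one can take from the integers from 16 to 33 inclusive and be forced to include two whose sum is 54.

Two chosen integers sum to 54 exactly when both halves of some pair {x, 54−x} with 21 ≤ x ≤ 54−x ≤ 33 are chosen — 6 such pairs.
The remaining 6 elements (those with no distinct partner in range) can never complete a 54-sum, so the worst case takes all of them and one from each pair: 6 + 6 = 12.
Pigeonhole: the 13th integer has to be the second member of some pair, so 12 + 1 = 13.

13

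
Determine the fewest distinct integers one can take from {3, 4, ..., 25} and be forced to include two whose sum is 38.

Group the elements by complementary pair {x, 38−x}: {13,25}, {14,24}, {15,23}, …, giving 6 two-element pairs, the single value 19 (it cannot pair with itself since the integers are distinct), and 10 integers whose partner 38−x falls outside [3,25].
By pigeonhole, treating each of those 17 groups as a pigeonhole, one can pick one integer per group — 17 integers — with no two summing to 38.
The 18th integer lands in an occupied pair, forcing a sum of 38.

18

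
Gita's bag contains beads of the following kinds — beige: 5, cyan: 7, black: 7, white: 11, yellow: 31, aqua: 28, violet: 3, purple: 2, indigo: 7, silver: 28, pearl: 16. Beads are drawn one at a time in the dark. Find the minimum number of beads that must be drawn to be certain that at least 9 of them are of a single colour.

The 11 colours are the holes; the beads drawn are the pigeons.
To avoid 9 of any one colour, the worst case takes at most 8 of each colour, or every bead of a colour that has fewer than 8.
That gives 5 + 7 + 7 + 8 + 8 + 8 + 3 + 2 + 7 + 8 + 8 = 71 beads with no colour reaching 9.
The next bead forces some colour to 9, so 71 + 1 = 72.

72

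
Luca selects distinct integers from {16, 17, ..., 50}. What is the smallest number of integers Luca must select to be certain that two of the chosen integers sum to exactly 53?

Two chosen integers sum to 53 exactly when both halves of some pair {x, 53−x} with 16 ≤ x ≤ 53−x ≤ 37 are chosen — 11 such pairs.
The remaining 13 elements (those with no distinct partner in range) can never complete a 53-sum, so the worst case takes all of them and one from each pair: 13 + 11 = 24.
The 25th integer has to be the second member of some pair, so 24 + 1 = 25.

25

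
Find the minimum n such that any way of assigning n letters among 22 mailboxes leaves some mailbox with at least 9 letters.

177

With 176 letters one could put exactly 8 in each of the 22 mailboxes, and no mailbox would reach 9.
By pigeonhole, one more letter must land in a mailbox that already has 8, giving it 9.
So 22 × 8 + 1 = 177 letters are required.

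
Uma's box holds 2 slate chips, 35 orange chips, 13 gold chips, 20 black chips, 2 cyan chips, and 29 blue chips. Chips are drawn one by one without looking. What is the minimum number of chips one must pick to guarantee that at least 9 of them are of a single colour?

By the pigeonhole principle, the 6 colours are the holes; the chips drawn are the pigeons.
To avoid 9 of any one colour, the worst case takes at most 8 of each colour, or every chip of a colour that has fewer than 8.
That gives 2 + 8 + 8 + 8 + 2 + 8 = 36 chips with no colour reaching 9.
The next chip forces some colour to 9, so 36 + 1 = 37.

37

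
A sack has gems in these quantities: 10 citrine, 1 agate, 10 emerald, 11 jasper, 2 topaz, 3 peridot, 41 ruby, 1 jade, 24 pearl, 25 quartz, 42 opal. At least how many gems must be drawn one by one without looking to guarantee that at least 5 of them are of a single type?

An adversary could hand out at most 4 gems per type (4 types run out sooner): 4 + 1 + 4 + 4 + 2 + 3 + 4 + 1 + 4 + 4 + 4 = 35 gems and still no type has 5.
Pigeonhole: one more gem lands in a type already at 4, so 36 draws are enough and 35 are not.

36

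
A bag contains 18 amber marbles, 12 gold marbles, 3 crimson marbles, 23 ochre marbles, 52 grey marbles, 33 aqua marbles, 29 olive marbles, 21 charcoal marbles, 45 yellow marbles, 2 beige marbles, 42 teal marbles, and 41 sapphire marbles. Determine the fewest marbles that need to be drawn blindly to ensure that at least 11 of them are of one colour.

106

An adversary could hand out at most 10 marbles per colour (crimson, beige run out sooner): 10 + 10 + 3 + 10 + 10 + 10 + 10 + 10 + 10 + 2 + 10 + 10 = 105 marbles and still no colour has 11.
One more marble lands in a colour already at 10, so 106 draws are enough and 105 are not.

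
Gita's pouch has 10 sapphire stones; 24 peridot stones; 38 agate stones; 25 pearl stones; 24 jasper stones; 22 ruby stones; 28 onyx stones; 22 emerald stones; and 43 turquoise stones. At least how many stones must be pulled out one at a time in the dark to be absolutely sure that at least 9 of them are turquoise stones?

In the worst case for collecting turquoise stones, every non-turquoise stone comes out first.
There are 10 + 24 + 38 + 25 + 24 + 22 + 28 + 22 = 193 non-turquoise stones altogether.
After those, each further stone must be turquoise, so 193 + 9 = 202 draws guarantee 9 turquoise stones.

202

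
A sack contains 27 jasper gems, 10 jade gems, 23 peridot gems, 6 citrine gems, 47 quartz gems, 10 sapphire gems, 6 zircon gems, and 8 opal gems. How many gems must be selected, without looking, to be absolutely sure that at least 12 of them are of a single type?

74

An adversary could hand out at most 11 gems per type (5 types run out sooner): 11 + 10 + 11 + 6 + 11 + 10 + 6 + 8 = 73 gems and still no type has 12.
Pigeonhole: one more gem lands in a type already at 11, so 74 draws are enough and 73 are not.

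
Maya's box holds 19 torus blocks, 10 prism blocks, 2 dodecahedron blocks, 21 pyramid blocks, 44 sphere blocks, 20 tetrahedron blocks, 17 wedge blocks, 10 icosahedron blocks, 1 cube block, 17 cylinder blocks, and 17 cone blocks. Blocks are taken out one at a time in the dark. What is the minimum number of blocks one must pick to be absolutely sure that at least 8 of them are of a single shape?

67

By pigeonhole, the 11 shapes are the holes; the blocks drawn are the pigeons.
To avoid 8 of any one shape, the worst case takes at most 7 of each shape, or every block of a shape that has fewer than 7.
That gives 7 + 7 + 2 + 7 + 7 + 7 + 7 + 7 + 1 + 7 + 7 = 66 blocks with no shape reaching 8.
The next block forces some shape to 8, so 66 + 1 = 67.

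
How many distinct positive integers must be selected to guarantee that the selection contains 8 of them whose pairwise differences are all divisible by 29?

Integers whose pairwise differences are multiples of 29 are exactly those sharing a remainder mod 29. Pigeonhole: the 29 residue classes mod 29 are the pigeonholes.
With 203 integers one could put 7 in each residue class and have no class reach 8.
The 204th integer pushes some class to 8, so 29·7 + 1 = 204.

204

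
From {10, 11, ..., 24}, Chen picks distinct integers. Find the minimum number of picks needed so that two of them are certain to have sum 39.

11

Group the elements by complementary pair {x, 39−x}: {15,24}, {16,23}, {17,22}, …, giving 5 two-element pairs and 5 integers whose partner 39−x falls outside [10,24].
By the pigeonhole principle, treating each of those 10 groups as a pigeonhole, one can pick one integer per group — 10 integers — with no two summing to 39.
The 11th integer lands in an occupied pair, forcing a sum of 39.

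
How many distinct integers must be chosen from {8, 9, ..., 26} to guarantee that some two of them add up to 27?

14

A set avoiding the sum 27 can contain at most one of each pair {x, 27−x}, plus the 7 elements whose complement lies outside the range.
The integers 14, …, 26 (13 of them) are such a set: any two sum to at least 14+15 = 29 > 27.
Pigeonhole: any 14th integer completes one of the 6 pairs, so 14 choices force a sum of 27.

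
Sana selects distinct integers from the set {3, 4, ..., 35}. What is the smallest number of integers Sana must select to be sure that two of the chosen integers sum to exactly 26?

24

Two chosen integers sum to 26 exactly when both halves of some pair {x, 26−x} with 3 ≤ x ≤ 26−x ≤ 23 are chosen — 10 such pairs.
The remaining 13 elements (those with no distinct partner in range) can never complete a 26-sum, so the worst case takes all of them and one from each pair: 13 + 10 = 23.
By pigeonhole, the 24th integer has to be the second member of some pair, so 23 + 1 = 24.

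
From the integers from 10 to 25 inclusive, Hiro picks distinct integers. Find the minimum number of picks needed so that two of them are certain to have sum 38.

Two chosen integers sum to 38 exactly when both halves of some pair {x, 38−x} with 13 ≤ x ≤ 38−x ≤ 25 are chosen — 6 such pairs.
The remaining 4 elements (those with no distinct partner in range) can never complete a 38-sum, so the worst case takes all of them and one from each pair: 4 + 6 = 10.
The 11th integer has to be the second member of some pair, so 10 + 1 = 11.

11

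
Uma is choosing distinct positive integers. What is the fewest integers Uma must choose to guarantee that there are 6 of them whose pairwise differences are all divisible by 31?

Integers whose pairwise differences are multiples of 31 are exactly those sharing a remainder mod 31. Pigeonhole: the 31 residue classes mod 31 are the pigeonholes.
With 155 integers one could put 5 in each residue class and have no class reach 6.
The 156th integer pushes some class to 6, so 31·5 + 1 = 156.

156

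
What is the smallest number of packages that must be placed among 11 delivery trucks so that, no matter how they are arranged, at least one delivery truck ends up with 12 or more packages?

With 121 packages one could put exactly 11 in each of the 11 delivery trucks, and no delivery truck would reach 12.
By pigeonhole, one more package must land in a delivery truck that already has 11, giving it 12.
So 11 × 11 + 1 = 122 packages are required.

122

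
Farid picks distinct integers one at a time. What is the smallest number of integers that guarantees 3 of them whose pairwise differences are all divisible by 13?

Integers whose pairwise differences are multiples of 13 are exactly those sharing a remainder mod 13. By the pigeonhole principle, the 13 residue classes mod 13 are the pigeonholes.
With 26 integers one could put 2 in each residue class and have no class reach 3.
The 27th integer pushes some class to 3, so 13·2 + 1 = 27.

27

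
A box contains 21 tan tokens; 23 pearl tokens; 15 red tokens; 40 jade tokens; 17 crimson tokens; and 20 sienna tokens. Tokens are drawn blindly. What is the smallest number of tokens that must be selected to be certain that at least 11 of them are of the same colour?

61

Pigeonhole: put each drawn token into a box by colour. The largest draw with every box below 11 takes min(count, 10) from each colour.
Σ min(cᵢ, 10) = 10 + 10 + 10 + 10 + 10 + 10 = 60.
Draw number 60 + 1 = 61 must push one box to 11.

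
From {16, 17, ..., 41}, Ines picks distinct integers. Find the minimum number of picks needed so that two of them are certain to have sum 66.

A set avoiding the sum 66 can contain at most one of each pair {x, 66−x}, plus the 10 elements whose complement lies outside the range or equal to its own complement.
The integers 16, …, 33 (18 of them) are such a set: any two sum to at least 16+17 = 33 and at most 32+33 = 65 < 66.
By the pigeonhole principle, any 19th integer completes one of the 8 pairs, so 19 choices force a sum of 66.

19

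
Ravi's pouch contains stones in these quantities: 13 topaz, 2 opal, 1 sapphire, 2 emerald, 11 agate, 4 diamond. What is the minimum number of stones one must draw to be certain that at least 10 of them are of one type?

28

The 6 types are the holes; the stones drawn are the pigeons.
To avoid 10 of any one type, the worst case takes at most 9 of each type, or every stone of a type that has fewer than 9.
That gives 9 + 2 + 1 + 2 + 9 + 4 = 27 stones with no type reaching 10.
The next stone forces some type to 10, so 27 + 1 = 28.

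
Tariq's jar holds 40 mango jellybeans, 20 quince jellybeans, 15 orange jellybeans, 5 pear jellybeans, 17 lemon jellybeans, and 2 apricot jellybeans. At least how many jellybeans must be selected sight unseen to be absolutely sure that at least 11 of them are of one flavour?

48

Put each drawn jellybean into a box by flavour. The largest draw with every box below 11 takes min(count, 10) from each flavour; flavours with fewer than 10 contribute all they have.
Σ min(cᵢ, 10) = 10 + 10 + 10 + 5 + 10 + 2 = 47.
Draw number 47 + 1 = 48 must push one box to 11.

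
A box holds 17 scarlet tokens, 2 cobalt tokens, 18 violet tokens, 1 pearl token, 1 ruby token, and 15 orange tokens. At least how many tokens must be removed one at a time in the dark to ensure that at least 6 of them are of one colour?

20

By the pigeonhole principle, the 6 colours are the holes; the tokens drawn are the pigeons.
To avoid 6 of any one colour, the worst case takes at most 5 of each colour, or every token of a colour that has fewer than 5.
That gives 5 + 2 + 5 + 1 + 1 + 5 = 19 tokens with no colour reaching 6.
The next token forces some colour to 6, so 19 + 1 = 20.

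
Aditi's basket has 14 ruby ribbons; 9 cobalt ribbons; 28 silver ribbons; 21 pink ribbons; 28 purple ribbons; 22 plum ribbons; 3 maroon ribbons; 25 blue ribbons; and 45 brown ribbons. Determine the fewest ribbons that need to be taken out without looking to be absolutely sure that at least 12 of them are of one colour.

By the pigeonhole principle, put each drawn ribbon into a box by colour. The largest draw with every box below 12 takes min(count, 11) from each colour; colours with fewer than 11 contribute all they have.
Σ min(cᵢ, 11) = 11 + 9 + 11 + 11 + 11 + 11 + 3 + 11 + 11 = 89.
Draw number 89 + 1 = 90 must push one box to 12.

90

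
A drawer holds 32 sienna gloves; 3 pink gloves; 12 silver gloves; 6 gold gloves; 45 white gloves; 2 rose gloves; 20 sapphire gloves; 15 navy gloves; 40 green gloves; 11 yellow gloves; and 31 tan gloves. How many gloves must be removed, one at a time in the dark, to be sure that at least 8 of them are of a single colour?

68

By the pigeonhole principle, the 11 colours are the holes; the gloves drawn are the pigeons.
To avoid 8 of any one colour, the worst case takes at most 7 of each colour, or every glove of a colour that has fewer than 7.
That gives 7 + 3 + 7 + 6 + 7 + 2 + 7 + 7 + 7 + 7 + 7 = 67 gloves with no colour reaching 8.
The next glove forces some colour to 8, so 67 + 1 = 68.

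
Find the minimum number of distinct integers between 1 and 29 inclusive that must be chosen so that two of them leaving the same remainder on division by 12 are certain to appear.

13

By the pigeonhole principle, the 12 residue classes mod 12 are the pigeonholes.
With 12 integers one could put 1 in each residue class and have no class reach 2.
The 13th integer pushes some class to 2, so 12·1 + 1 = 13.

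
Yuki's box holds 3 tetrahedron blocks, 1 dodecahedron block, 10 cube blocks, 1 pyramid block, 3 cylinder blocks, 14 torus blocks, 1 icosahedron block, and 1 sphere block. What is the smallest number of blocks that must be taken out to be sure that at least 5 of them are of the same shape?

Put each drawn block into a box by shape. The largest draw with every box below 5 takes min(count, 4) from each shape; shapes with fewer than 4 contribute all they have.
Σ min(cᵢ, 4) = 3 + 1 + 4 + 1 + 3 + 4 + 1 + 1 = 18.
Draw number 18 + 1 = 19 must push one box to 5.

19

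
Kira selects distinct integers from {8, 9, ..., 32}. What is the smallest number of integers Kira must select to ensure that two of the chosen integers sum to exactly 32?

Group the elements by complementary pair {x, 32−x}: {8,24}, {9,23}, {10,22}, …, giving 8 two-element pairs, the single value 16 (it cannot pair with itself since the integers are distinct), and 8 integers whose partner 32−x falls outside [8,32].
By the pigeonhole principle, treating each of those 17 groups as a pigeonhole, one can pick one integer per group — 17 integers — with no two summing to 32.
The 18th integer lands in an occupied pair, forcing a sum of 32.

18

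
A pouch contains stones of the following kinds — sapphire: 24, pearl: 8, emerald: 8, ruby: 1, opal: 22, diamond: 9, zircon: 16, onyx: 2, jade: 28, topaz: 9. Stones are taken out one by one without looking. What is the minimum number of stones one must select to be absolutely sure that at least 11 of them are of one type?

78

An adversary could hand out at most 10 stones per type (6 types run out sooner): 10 + 8 + 8 + 1 + 10 + 9 + 10 + 2 + 10 + 9 = 77 stones and still no type has 11.
By the pigeonhole principle, one more stone lands in a type already at 10, so 78 draws are enough and 77 are not.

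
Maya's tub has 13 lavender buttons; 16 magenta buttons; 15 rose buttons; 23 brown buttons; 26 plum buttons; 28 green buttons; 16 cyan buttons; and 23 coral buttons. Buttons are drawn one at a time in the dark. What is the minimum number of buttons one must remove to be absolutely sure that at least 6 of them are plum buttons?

In the worst case for collecting plum buttons, every non-plum button comes out first.
There are 13 + 16 + 15 + 23 + 28 + 16 + 23 = 134 non-plum buttons altogether.
After those, each further button must be plum, so 134 + 6 = 140 draws guarantee 6 plum buttons.

140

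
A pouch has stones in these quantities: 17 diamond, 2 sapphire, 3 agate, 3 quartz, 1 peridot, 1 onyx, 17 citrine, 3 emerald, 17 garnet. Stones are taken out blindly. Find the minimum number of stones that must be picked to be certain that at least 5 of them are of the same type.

By the pigeonhole principle, put each drawn stone into a box by type. The largest draw with every box below 5 takes min(count, 4) from each type; types with fewer than 4 contribute all they have.
Σ min(cᵢ, 4) = 4 + 2 + 3 + 3 + 1 + 1 + 4 + 3 + 4 = 25.
Draw number 25 + 1 = 26 must push one box to 5.

26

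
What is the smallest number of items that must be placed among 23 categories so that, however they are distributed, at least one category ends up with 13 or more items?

With 276 items one could put exactly 12 in each of the 23 categories, and no category would reach 13.
By pigeonhole, one more item must land in a category that already has 12, giving it 13.
So 23 × 12 + 1 = 277 items are required.

277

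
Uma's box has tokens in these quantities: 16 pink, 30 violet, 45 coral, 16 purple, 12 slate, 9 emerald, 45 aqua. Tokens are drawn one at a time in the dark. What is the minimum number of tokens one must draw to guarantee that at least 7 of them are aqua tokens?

135

In the worst case for collecting aqua tokens, every non-aqua token comes out first.
There are 16 + 30 + 45 + 16 + 12 + 9 = 128 non-aqua tokens altogether.
After those, each further token must be aqua, so 128 + 7 = 135 draws guarantee 7 aqua tokens.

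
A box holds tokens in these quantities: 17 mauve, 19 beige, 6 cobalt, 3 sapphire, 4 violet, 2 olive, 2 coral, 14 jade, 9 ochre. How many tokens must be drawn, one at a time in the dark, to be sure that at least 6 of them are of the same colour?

37

By the pigeonhole principle, put each drawn token into a box by colour. The largest draw with every box below 6 takes min(count, 5) from each colour; colours with fewer than 5 contribute all they have.
Σ min(cᵢ, 5) = 5 + 5 + 5 + 3 + 4 + 2 + 2 + 5 + 5 = 36.
Draw number 36 + 1 = 37 must push one box to 6.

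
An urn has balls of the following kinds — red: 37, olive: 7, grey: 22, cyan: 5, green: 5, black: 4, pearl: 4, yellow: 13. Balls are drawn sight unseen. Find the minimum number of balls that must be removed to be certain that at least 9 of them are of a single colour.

By the pigeonhole principle, the 8 colours are the holes; the balls drawn are the pigeons.
To avoid 9 of any one colour, the worst case takes at most 8 of each colour, or every ball of a colour that has fewer than 8.
That gives 8 + 7 + 8 + 5 + 5 + 4 + 4 + 8 = 49 balls with no colour reaching 9.
The next ball forces some colour to 9, so 49 + 1 = 50.

50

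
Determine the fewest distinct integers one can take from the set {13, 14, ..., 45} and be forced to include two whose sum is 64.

Two chosen integers sum to 64 exactly when both halves of some pair {x, 64−x} with 19 ≤ x ≤ 64−x ≤ 45 are chosen — 13 such pairs.
The remaining 7 elements (those with no distinct partner in range) can never complete a 64-sum, so the worst case takes all of them and one from each pair: 7 + 13 = 20.
By pigeonhole, the 21st integer has to be the second member of some pair, so 20 + 1 = 21.

21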